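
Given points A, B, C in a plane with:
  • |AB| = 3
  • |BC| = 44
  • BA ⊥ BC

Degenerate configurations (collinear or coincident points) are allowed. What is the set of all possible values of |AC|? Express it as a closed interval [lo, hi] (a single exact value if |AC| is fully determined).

|AC| = √(1945)  (≈ 44.1022)

|AB| ∈ {3}
|BC| ∈ {44}
|AC| ∈ {√(1945)}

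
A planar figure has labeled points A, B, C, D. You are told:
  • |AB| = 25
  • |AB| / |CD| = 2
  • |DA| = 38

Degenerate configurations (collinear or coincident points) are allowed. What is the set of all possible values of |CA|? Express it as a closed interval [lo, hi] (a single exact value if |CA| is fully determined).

|CA| ∈ [51/2, 101/2]  (≈ [25.5000, 50.5000])

|AB| ∈ {25}
|AD| ∈ {38}
|CD| ∈ {25/2}
|BD| ∈ [13, 63]
|AC| ∈ [51/2, 101/2]
|BC| ∈ [1/2, 151/2]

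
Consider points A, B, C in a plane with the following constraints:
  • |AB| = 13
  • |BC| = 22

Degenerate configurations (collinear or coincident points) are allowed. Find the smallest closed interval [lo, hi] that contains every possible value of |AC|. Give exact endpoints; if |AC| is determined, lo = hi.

|AB| ∈ {13}
|BC| ∈ {22}
|AC| ∈ [9, 35]

|AC| ∈ [9, 35]  (≈ [9.0000, 35.0000])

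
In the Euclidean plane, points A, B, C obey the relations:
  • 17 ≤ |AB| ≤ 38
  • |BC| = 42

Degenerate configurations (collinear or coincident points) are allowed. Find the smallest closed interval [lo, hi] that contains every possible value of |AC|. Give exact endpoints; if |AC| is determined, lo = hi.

|AC| ∈ [4, 80]  (≈ [4.0000, 80.0000])

|AB| ∈ [17, 38]
|BC| ∈ {42}
|AC| ∈ [4, 80]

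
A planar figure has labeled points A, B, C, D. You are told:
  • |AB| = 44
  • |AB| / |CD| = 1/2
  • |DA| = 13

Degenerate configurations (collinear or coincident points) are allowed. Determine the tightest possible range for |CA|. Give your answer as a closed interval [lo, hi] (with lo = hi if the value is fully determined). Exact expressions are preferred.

|CA| ∈ [75, 101]  (≈ [75.0000, 101.0000])

|AB| ∈ {44}
|AD| ∈ {13}
|CD| ∈ {88}
|BD| ∈ [31, 57]
|AC| ∈ [75, 101]
|BC| ∈ [31, 145]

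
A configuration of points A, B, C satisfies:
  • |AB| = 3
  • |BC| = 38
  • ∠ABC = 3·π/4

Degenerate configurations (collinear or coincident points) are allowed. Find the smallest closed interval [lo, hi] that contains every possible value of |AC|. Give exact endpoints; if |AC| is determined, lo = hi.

|AB| ∈ {3}
|BC| ∈ {38}
|AC| ∈ {√(114·√(2) + 1453)}

|AC| = √(114·√(2) + 1453)  (≈ 40.1774)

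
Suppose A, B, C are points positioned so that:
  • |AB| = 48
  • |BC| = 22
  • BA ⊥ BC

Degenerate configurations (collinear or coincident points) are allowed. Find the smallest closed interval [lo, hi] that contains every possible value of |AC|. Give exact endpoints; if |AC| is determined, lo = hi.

|AC| = 2·√(697)  (≈ 52.8015)

|AB| ∈ {48}
|BC| ∈ {22}
|AC| ∈ {2·√(697)}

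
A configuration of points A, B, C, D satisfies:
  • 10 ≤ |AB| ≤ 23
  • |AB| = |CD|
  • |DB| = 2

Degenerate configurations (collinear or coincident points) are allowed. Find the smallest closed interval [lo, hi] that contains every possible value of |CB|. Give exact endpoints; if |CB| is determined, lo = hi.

|AB| ∈ [10, 23]
|BD| ∈ {2}
|CD| ∈ [10, 23]
|AD| ∈ [8, 25]
|BC| ∈ [8, 25]
|AC| ∈ [0, 48]

|CB| ∈ [8, 25]  (≈ [8.0000, 25.0000])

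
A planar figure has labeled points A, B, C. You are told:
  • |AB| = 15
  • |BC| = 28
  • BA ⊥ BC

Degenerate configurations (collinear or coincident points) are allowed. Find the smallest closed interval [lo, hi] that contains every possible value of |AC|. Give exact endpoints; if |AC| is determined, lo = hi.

|AC| = √(1009)  (≈ 31.7648)

|AB| ∈ {15}
|BC| ∈ {28}
|AC| ∈ {√(1009)}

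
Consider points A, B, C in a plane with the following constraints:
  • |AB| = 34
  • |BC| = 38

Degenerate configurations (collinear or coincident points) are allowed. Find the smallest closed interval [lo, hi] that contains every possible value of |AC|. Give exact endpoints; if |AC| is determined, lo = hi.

|AC| ∈ [4, 72]  (≈ [4.0000, 72.0000])

|AB| ∈ {34}
|BC| ∈ {38}
|AC| ∈ [4, 72]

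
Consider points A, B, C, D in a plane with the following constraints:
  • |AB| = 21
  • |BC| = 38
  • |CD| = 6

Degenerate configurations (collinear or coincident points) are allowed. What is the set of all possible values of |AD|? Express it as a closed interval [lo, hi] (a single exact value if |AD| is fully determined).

|AD| ∈ [11, 65]  (≈ [11.0000, 65.0000])

|AB| ∈ {21}
|BC| ∈ {38}
|CD| ∈ {6}
|AC| ∈ [17, 59]
|BD| ∈ [32, 44]
|AD| ∈ [11, 65]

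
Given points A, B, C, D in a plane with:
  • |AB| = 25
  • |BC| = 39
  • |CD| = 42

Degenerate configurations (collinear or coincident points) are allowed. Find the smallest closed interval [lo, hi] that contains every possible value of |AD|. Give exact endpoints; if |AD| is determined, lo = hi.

|AB| ∈ {25}
|BC| ∈ {39}
|CD| ∈ {42}
|AC| ∈ [14, 64]
|BD| ∈ [3, 81]
|AD| ∈ [0, 106]

|AD| ∈ [0, 106]  (≈ [0.0000, 106.0000])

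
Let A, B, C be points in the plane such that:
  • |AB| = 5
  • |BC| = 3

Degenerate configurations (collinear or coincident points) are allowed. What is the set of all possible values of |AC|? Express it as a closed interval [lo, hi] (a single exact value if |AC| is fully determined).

|AC| ∈ [2, 8]  (≈ [2.0000, 8.0000])

|AB| ∈ {5}
|BC| ∈ {3}
|AC| ∈ [2, 8]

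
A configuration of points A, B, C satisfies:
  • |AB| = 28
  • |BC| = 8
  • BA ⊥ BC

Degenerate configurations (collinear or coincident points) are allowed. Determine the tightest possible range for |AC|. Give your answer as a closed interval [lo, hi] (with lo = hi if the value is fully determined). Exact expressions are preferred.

|AC| = 4·√(53)  (≈ 29.1204)

|AB| ∈ {28}
|BC| ∈ {8}
|AC| ∈ {4·√(53)}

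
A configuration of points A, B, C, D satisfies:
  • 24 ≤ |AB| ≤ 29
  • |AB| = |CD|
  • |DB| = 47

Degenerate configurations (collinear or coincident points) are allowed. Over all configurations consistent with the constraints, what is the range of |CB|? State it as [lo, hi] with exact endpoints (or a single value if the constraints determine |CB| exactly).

|CB| ∈ [18, 76]  (≈ [18.0000, 76.0000])

|AB| ∈ [24, 29]
|BD| ∈ {47}
|CD| ∈ [24, 29]
|AD| ∈ [18, 76]
|BC| ∈ [18, 76]
|AC| ∈ [0, 105]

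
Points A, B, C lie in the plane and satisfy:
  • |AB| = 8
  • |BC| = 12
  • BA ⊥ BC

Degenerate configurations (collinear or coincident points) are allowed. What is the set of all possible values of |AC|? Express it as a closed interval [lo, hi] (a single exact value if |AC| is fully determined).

|AC| = 4·√(13)  (≈ 14.4222)

|AB| ∈ {8}
|BC| ∈ {12}
|AC| ∈ {4·√(13)}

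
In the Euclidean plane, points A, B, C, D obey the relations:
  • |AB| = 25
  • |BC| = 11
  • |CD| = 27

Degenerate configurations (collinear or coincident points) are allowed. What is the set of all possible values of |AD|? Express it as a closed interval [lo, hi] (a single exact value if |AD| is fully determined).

|AD| ∈ [0, 63]  (≈ [0.0000, 63.0000])

|AB| ∈ {25}
|BC| ∈ {11}
|CD| ∈ {27}
|AC| ∈ [14, 36]
|BD| ∈ [16, 38]
|AD| ∈ [0, 63]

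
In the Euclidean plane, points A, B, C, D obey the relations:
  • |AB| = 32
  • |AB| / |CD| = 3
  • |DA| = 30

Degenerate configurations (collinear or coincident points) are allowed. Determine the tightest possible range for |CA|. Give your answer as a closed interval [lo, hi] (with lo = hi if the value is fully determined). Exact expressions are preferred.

|CA| ∈ [58/3, 122/3]  (≈ [19.3333, 40.6667])

|AB| ∈ {32}
|AD| ∈ {30}
|CD| ∈ {32/3}
|BD| ∈ [2, 62]
|AC| ∈ [58/3, 122/3]
|BC| ∈ [0, 218/3]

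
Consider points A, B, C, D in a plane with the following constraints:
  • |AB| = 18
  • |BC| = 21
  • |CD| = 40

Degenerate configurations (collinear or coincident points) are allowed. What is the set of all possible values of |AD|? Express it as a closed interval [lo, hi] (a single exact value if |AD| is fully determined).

|AD| ∈ [1, 79]  (≈ [1.0000, 79.0000])

|AB| ∈ {18}
|BC| ∈ {21}
|CD| ∈ {40}
|AC| ∈ [3, 39]
|BD| ∈ [19, 61]
|AD| ∈ [1, 79]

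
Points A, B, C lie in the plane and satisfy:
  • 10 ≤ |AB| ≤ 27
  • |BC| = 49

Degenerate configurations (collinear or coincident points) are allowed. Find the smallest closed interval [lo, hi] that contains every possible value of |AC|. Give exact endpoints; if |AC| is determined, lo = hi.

|AB| ∈ [10, 27]
|BC| ∈ {49}
|AC| ∈ [22, 76]

|AC| ∈ [22, 76]  (≈ [22.0000, 76.0000])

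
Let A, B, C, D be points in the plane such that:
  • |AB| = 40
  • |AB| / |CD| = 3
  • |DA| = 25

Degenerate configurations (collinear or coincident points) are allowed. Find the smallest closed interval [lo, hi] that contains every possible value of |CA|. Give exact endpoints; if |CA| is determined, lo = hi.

|CA| ∈ [35/3, 115/3]  (≈ [11.6667, 38.3333])

|AB| ∈ {40}
|AD| ∈ {25}
|CD| ∈ {40/3}
|BD| ∈ [15, 65]
|AC| ∈ [35/3, 115/3]
|BC| ∈ [5/3, 235/3]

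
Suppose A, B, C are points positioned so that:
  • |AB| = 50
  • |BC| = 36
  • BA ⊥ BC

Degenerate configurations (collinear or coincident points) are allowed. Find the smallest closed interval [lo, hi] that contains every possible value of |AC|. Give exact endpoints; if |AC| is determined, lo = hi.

|AC| = 2·√(949)  (≈ 61.6117)

|AB| ∈ {50}
|BC| ∈ {36}
|AC| ∈ {2·√(949)}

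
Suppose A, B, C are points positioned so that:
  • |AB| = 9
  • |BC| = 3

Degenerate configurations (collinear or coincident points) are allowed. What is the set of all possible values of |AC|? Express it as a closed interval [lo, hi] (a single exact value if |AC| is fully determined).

|AB| ∈ {9}
|BC| ∈ {3}
|AC| ∈ [6, 12]

|AC| ∈ [6, 12]  (≈ [6.0000, 12.0000])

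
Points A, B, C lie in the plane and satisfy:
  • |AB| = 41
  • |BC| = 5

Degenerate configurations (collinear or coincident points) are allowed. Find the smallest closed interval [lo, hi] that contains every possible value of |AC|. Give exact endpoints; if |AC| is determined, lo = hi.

|AC| ∈ [36, 46]  (≈ [36.0000, 46.0000])

|AB| ∈ {41}
|BC| ∈ {5}
|AC| ∈ [36, 46]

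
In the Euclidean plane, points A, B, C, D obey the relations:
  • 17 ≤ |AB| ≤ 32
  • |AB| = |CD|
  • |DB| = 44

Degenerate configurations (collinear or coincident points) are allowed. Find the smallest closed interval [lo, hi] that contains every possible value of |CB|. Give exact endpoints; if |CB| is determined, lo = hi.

|CB| ∈ [12, 76]  (≈ [12.0000, 76.0000])

|AB| ∈ [17, 32]
|BD| ∈ {44}
|CD| ∈ [17, 32]
|AD| ∈ [12, 76]
|BC| ∈ [12, 76]
|AC| ∈ [0, 108]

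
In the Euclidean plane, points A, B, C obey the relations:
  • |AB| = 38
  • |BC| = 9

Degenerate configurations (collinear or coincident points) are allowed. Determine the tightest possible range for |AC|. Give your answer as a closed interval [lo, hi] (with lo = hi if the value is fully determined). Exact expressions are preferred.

|AB| ∈ {38}
|BC| ∈ {9}
|AC| ∈ [29, 47]

|AC| ∈ [29, 47]  (≈ [29.0000, 47.0000])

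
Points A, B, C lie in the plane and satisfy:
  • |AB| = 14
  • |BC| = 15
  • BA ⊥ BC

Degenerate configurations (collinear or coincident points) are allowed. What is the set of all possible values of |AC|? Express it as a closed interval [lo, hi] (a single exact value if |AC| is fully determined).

|AC| = √(421)  (≈ 20.5183)

|AB| ∈ {14}
|BC| ∈ {15}
|AC| ∈ {√(421)}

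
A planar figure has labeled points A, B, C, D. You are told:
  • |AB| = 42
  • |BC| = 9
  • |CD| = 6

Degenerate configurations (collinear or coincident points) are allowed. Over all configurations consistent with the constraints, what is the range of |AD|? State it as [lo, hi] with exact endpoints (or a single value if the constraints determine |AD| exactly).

|AB| ∈ {42}
|BC| ∈ {9}
|CD| ∈ {6}
|AC| ∈ [33, 51]
|BD| ∈ [3, 15]
|AD| ∈ [27, 57]

|AD| ∈ [27, 57]  (≈ [27.0000, 57.0000])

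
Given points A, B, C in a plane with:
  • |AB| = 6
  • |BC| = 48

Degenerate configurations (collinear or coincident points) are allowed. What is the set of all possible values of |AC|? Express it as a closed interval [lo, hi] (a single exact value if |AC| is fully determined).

|AC| ∈ [42, 54]  (≈ [42.0000, 54.0000])

|AB| ∈ {6}
|BC| ∈ {48}
|AC| ∈ [42, 54]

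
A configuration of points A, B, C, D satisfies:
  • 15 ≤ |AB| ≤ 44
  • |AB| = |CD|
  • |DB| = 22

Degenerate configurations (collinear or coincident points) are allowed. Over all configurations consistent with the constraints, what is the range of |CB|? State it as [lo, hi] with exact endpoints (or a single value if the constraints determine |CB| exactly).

|CB| ∈ [0, 66]  (≈ [0.0000, 66.0000])

|AB| ∈ [15, 44]
|BD| ∈ {22}
|CD| ∈ [15, 44]
|AD| ∈ [0, 66]
|BC| ∈ [0, 66]
|AC| ∈ [0, 110]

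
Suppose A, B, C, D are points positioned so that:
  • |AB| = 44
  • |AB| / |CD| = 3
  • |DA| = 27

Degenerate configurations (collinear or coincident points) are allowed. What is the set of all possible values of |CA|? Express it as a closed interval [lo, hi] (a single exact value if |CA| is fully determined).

|AB| ∈ {44}
|AD| ∈ {27}
|CD| ∈ {44/3}
|BD| ∈ [17, 71]
|AC| ∈ [37/3, 125/3]
|BC| ∈ [7/3, 257/3]

|CA| ∈ [37/3, 125/3]  (≈ [12.3333, 41.6667])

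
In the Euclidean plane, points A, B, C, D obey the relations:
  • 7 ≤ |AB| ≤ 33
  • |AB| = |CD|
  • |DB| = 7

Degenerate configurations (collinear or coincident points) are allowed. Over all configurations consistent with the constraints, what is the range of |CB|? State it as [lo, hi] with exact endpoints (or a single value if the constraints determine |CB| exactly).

|AB| ∈ [7, 33]
|BD| ∈ {7}
|CD| ∈ [7, 33]
|AD| ∈ [0, 40]
|BC| ∈ [0, 40]
|AC| ∈ [0, 73]

|CB| ∈ [0, 40]  (≈ [0.0000, 40.0000])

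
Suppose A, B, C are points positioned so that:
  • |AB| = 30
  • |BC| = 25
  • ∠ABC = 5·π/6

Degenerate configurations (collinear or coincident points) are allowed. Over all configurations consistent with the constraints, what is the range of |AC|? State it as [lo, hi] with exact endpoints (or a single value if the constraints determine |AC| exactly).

|AC| = 5·√(30·√(3) + 61)  (≈ 53.1417)

|AB| ∈ {30}
|BC| ∈ {25}
|AC| ∈ {5·√(30·√(3) + 61)}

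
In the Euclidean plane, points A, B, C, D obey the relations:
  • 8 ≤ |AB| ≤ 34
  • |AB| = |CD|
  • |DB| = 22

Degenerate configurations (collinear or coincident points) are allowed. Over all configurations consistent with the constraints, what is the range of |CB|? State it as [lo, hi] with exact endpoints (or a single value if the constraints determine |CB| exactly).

|AB| ∈ [8, 34]
|BD| ∈ {22}
|CD| ∈ [8, 34]
|AD| ∈ [0, 56]
|BC| ∈ [0, 56]
|AC| ∈ [0, 90]

|CB| ∈ [0, 56]  (≈ [0.0000, 56.0000])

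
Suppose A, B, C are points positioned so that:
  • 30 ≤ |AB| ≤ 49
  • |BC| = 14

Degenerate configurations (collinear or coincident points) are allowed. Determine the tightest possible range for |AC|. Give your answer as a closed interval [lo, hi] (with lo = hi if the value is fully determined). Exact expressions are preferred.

|AB| ∈ [30, 49]
|BC| ∈ {14}
|AC| ∈ [16, 63]

|AC| ∈ [16, 63]  (≈ [16.0000, 63.0000])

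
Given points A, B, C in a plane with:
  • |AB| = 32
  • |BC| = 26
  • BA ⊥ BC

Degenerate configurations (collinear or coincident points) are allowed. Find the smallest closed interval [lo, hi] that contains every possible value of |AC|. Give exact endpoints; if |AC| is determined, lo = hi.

|AC| = 10·√(17)  (≈ 41.2311)

|AB| ∈ {32}
|BC| ∈ {26}
|AC| ∈ {10·√(17)}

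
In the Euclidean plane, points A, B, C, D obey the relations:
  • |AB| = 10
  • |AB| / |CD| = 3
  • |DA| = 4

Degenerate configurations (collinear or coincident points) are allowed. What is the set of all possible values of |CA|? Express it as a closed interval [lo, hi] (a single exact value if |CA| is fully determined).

|CA| ∈ [2/3, 22/3]  (≈ [0.6667, 7.3333])

|AB| ∈ {10}
|AD| ∈ {4}
|CD| ∈ {10/3}
|BD| ∈ [6, 14]
|AC| ∈ [2/3, 22/3]
|BC| ∈ [8/3, 52/3]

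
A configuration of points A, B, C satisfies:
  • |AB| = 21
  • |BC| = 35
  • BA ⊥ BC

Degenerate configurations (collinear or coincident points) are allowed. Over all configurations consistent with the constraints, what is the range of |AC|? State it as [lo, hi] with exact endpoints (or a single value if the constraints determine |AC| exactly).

|AC| = 7·√(34)  (≈ 40.8167)

|AB| ∈ {21}
|BC| ∈ {35}
|AC| ∈ {7·√(34)}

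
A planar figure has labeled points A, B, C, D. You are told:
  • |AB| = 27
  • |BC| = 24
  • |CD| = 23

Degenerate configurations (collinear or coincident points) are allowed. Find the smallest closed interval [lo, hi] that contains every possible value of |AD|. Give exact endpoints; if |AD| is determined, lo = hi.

|AB| ∈ {27}
|BC| ∈ {24}
|CD| ∈ {23}
|AC| ∈ [3, 51]
|BD| ∈ [1, 47]
|AD| ∈ [0, 74]

|AD| ∈ [0, 74]  (≈ [0.0000, 74.0000])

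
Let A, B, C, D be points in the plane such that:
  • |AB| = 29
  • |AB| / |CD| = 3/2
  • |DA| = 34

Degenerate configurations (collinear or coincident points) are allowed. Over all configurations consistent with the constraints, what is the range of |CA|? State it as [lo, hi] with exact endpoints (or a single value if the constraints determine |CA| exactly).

|AB| ∈ {29}
|AD| ∈ {34}
|CD| ∈ {58/3}
|BD| ∈ [5, 63]
|AC| ∈ [44/3, 160/3]
|BC| ∈ [0, 247/3]

|CA| ∈ [44/3, 160/3]  (≈ [14.6667, 53.3333])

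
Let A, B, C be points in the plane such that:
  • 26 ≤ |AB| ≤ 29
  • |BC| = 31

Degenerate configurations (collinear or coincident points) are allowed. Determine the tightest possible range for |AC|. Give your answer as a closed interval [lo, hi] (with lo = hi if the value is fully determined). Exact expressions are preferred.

|AC| ∈ [2, 60]  (≈ [2.0000, 60.0000])

|AB| ∈ [26, 29]
|BC| ∈ {31}
|AC| ∈ [2, 60]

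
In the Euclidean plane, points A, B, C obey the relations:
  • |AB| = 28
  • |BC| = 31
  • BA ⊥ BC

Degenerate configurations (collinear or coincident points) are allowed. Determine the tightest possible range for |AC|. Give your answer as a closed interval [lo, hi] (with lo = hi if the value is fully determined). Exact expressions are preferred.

|AC| = √(1745)  (≈ 41.7732)

|AB| ∈ {28}
|BC| ∈ {31}
|AC| ∈ {√(1745)}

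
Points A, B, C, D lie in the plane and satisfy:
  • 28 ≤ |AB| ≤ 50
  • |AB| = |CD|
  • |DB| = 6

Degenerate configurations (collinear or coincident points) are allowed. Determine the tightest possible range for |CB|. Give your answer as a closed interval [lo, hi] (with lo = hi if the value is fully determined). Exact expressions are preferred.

|CB| ∈ [22, 56]  (≈ [22.0000, 56.0000])

|AB| ∈ [28, 50]
|BD| ∈ {6}
|CD| ∈ [28, 50]
|AD| ∈ [22, 56]
|BC| ∈ [22, 56]
|AC| ∈ [0, 106]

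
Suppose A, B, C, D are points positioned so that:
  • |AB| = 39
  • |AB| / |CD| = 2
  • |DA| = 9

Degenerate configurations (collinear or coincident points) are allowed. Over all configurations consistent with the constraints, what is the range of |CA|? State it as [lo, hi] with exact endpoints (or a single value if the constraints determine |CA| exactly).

|AB| ∈ {39}
|AD| ∈ {9}
|CD| ∈ {39/2}
|BD| ∈ [30, 48]
|AC| ∈ [21/2, 57/2]
|BC| ∈ [21/2, 135/2]

|CA| ∈ [21/2, 57/2]  (≈ [10.5000, 28.5000])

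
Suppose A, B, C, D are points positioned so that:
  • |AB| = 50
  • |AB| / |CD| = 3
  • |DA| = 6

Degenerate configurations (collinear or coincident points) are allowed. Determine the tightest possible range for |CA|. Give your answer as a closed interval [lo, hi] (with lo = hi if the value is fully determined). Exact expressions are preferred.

|CA| ∈ [32/3, 68/3]  (≈ [10.6667, 22.6667])

|AB| ∈ {50}
|AD| ∈ {6}
|CD| ∈ {50/3}
|BD| ∈ [44, 56]
|AC| ∈ [32/3, 68/3]
|BC| ∈ [82/3, 218/3]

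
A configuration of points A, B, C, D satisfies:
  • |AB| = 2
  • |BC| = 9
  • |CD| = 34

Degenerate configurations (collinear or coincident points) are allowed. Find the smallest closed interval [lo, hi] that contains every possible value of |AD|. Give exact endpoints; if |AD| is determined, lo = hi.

|AD| ∈ [23, 45]  (≈ [23.0000, 45.0000])

|AB| ∈ {2}
|BC| ∈ {9}
|CD| ∈ {34}
|AC| ∈ [7, 11]
|BD| ∈ [25, 43]
|AD| ∈ [23, 45]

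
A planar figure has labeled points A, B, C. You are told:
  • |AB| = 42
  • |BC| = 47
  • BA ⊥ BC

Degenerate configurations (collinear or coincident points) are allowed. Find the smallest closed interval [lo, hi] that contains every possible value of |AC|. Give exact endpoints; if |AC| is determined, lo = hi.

|AC| = √(3973)  (≈ 63.0317)

|AB| ∈ {42}
|BC| ∈ {47}
|AC| ∈ {√(3973)}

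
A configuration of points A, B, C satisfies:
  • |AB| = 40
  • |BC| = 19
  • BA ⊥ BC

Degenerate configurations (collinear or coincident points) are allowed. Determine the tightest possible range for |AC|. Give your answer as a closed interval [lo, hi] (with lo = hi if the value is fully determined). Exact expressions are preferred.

|AB| ∈ {40}
|BC| ∈ {19}
|AC| ∈ {√(1961)}

|AC| = √(1961)  (≈ 44.2832)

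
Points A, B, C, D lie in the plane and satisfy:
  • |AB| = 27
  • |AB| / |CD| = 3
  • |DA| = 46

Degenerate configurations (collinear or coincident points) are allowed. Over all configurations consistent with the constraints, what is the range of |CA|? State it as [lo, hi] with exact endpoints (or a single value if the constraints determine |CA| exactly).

|CA| ∈ [37, 55]  (≈ [37.0000, 55.0000])

|AB| ∈ {27}
|AD| ∈ {46}
|CD| ∈ {9}
|BD| ∈ [19, 73]
|AC| ∈ [37, 55]
|BC| ∈ [10, 82]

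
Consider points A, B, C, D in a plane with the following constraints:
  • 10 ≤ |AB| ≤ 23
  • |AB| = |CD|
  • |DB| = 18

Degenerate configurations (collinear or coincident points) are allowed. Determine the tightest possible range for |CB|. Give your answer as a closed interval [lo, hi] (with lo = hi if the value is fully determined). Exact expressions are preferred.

|CB| ∈ [0, 41]  (≈ [0.0000, 41.0000])

|AB| ∈ [10, 23]
|BD| ∈ {18}
|CD| ∈ [10, 23]
|AD| ∈ [0, 41]
|BC| ∈ [0, 41]
|AC| ∈ [0, 64]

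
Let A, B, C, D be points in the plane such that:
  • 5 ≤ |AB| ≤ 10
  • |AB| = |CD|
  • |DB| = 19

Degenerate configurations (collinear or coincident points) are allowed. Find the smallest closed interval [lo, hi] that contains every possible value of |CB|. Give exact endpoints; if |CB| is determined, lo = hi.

|CB| ∈ [9, 29]  (≈ [9.0000, 29.0000])

|AB| ∈ [5, 10]
|BD| ∈ {19}
|CD| ∈ [5, 10]
|AD| ∈ [9, 29]
|BC| ∈ [9, 29]
|AC| ∈ [0, 39]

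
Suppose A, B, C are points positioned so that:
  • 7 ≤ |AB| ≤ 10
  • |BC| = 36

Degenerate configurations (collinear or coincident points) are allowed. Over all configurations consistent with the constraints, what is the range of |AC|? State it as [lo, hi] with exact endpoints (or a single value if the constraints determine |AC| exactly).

|AB| ∈ [7, 10]
|BC| ∈ {36}
|AC| ∈ [26, 46]

|AC| ∈ [26, 46]  (≈ [26.0000, 46.0000])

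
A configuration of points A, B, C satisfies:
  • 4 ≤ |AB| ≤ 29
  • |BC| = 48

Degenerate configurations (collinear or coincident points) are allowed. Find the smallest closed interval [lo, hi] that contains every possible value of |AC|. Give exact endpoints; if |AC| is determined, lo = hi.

|AC| ∈ [19, 77]  (≈ [19.0000, 77.0000])

|AB| ∈ [4, 29]
|BC| ∈ {48}
|AC| ∈ [19, 77]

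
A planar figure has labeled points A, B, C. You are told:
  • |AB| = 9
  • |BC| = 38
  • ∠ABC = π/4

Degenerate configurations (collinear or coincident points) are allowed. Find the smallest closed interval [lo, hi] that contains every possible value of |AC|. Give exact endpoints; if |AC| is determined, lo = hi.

|AC| = √(1525 - 342·√(2))  (≈ 32.2698)

|AB| ∈ {9}
|BC| ∈ {38}
|AC| ∈ {√(1525 - 342·√(2))}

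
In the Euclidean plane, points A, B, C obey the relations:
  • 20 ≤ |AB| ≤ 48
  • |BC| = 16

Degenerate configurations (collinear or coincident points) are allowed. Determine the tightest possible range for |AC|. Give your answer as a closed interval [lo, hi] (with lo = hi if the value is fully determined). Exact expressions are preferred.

|AC| ∈ [4, 64]  (≈ [4.0000, 64.0000])

|AB| ∈ [20, 48]
|BC| ∈ {16}
|AC| ∈ [4, 64]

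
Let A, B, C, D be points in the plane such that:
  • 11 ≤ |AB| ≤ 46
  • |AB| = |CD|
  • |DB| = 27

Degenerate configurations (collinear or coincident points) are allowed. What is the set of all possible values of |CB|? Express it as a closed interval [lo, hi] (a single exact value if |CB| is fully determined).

|AB| ∈ [11, 46]
|BD| ∈ {27}
|CD| ∈ [11, 46]
|AD| ∈ [0, 73]
|BC| ∈ [0, 73]
|AC| ∈ [0, 119]

|CB| ∈ [0, 73]  (≈ [0.0000, 73.0000])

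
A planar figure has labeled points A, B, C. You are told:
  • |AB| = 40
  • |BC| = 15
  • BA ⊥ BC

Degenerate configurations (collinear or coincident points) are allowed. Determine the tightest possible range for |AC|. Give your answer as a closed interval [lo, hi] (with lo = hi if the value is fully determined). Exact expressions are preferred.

|AB| ∈ {40}
|BC| ∈ {15}
|AC| ∈ {5·√(73)}

|AC| = 5·√(73)  (≈ 42.7200)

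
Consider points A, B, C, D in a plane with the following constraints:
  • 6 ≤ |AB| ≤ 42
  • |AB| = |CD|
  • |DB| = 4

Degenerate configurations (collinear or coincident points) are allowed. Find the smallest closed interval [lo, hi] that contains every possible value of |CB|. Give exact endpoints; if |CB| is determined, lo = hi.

|CB| ∈ [2, 46]  (≈ [2.0000, 46.0000])

|AB| ∈ [6, 42]
|BD| ∈ {4}
|CD| ∈ [6, 42]
|AD| ∈ [2, 46]
|BC| ∈ [2, 46]
|AC| ∈ [0, 88]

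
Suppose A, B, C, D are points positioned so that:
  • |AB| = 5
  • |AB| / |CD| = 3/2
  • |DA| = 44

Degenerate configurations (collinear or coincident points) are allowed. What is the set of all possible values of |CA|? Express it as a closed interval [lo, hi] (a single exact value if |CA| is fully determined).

|AB| ∈ {5}
|AD| ∈ {44}
|CD| ∈ {10/3}
|BD| ∈ [39, 49]
|AC| ∈ [122/3, 142/3]
|BC| ∈ [107/3, 157/3]

|CA| ∈ [122/3, 142/3]  (≈ [40.6667, 47.3333])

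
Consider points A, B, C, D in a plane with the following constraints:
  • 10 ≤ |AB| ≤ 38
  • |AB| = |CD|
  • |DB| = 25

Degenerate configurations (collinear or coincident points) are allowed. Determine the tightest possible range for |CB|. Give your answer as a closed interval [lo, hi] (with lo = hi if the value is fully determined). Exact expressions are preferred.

|AB| ∈ [10, 38]
|BD| ∈ {25}
|CD| ∈ [10, 38]
|AD| ∈ [0, 63]
|BC| ∈ [0, 63]
|AC| ∈ [0, 101]

|CB| ∈ [0, 63]  (≈ [0.0000, 63.0000])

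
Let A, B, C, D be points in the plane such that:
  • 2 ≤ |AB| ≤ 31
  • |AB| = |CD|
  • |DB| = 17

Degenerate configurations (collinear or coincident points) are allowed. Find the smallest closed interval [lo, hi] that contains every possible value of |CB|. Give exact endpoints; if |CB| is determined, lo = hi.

|CB| ∈ [0, 48]  (≈ [0.0000, 48.0000])

|AB| ∈ [2, 31]
|BD| ∈ {17}
|CD| ∈ [2, 31]
|AD| ∈ [0, 48]
|BC| ∈ [0, 48]
|AC| ∈ [0, 79]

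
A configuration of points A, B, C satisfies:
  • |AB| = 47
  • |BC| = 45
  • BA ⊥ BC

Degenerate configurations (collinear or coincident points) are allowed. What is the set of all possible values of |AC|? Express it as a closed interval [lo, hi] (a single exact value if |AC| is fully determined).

|AC| = √(4234)  (≈ 65.0692)

|AB| ∈ {47}
|BC| ∈ {45}
|AC| ∈ {√(4234)}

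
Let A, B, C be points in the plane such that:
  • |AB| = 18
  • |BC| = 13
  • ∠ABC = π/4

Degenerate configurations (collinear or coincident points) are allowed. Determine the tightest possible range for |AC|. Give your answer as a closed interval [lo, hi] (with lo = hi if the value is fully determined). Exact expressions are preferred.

|AC| = √(493 - 234·√(2))  (≈ 12.7308)

|AB| ∈ {18}
|BC| ∈ {13}
|AC| ∈ {√(493 - 234·√(2))}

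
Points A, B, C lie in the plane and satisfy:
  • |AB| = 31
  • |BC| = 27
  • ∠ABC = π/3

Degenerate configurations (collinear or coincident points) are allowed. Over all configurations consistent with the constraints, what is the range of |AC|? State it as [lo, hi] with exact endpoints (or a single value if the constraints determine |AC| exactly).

|AC| = √(853)  (≈ 29.2062)

|AB| ∈ {31}
|BC| ∈ {27}
|AC| ∈ {√(853)}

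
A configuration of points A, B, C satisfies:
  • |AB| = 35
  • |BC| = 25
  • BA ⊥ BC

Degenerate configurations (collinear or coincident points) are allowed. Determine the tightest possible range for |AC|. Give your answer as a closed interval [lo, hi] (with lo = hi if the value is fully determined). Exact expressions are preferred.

|AB| ∈ {35}
|BC| ∈ {25}
|AC| ∈ {5·√(74)}

|AC| = 5·√(74)  (≈ 43.0116)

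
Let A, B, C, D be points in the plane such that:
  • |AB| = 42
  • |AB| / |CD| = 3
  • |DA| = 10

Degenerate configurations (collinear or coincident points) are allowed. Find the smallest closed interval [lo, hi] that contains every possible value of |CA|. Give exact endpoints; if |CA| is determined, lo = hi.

|AB| ∈ {42}
|AD| ∈ {10}
|CD| ∈ {14}
|BD| ∈ [32, 52]
|AC| ∈ [4, 24]
|BC| ∈ [18, 66]

|CA| ∈ [4, 24]  (≈ [4.0000, 24.0000])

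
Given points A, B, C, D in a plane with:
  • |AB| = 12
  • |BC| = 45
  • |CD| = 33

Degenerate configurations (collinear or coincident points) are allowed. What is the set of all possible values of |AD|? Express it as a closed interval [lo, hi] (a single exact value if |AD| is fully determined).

|AD| ∈ [0, 90]  (≈ [0.0000, 90.0000])

|AB| ∈ {12}
|BC| ∈ {45}
|CD| ∈ {33}
|AC| ∈ [33, 57]
|BD| ∈ [12, 78]
|AD| ∈ [0, 90]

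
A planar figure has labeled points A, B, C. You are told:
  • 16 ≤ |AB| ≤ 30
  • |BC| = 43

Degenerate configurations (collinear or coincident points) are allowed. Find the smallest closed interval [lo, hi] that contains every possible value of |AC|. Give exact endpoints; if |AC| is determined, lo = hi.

|AC| ∈ [13, 73]  (≈ [13.0000, 73.0000])

|AB| ∈ [16, 30]
|BC| ∈ {43}
|AC| ∈ [13, 73]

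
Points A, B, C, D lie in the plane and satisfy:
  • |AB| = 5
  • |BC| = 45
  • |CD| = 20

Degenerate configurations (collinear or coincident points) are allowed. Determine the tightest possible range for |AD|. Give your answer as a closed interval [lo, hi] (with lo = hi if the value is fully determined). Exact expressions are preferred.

|AB| ∈ {5}
|BC| ∈ {45}
|CD| ∈ {20}
|AC| ∈ [40, 50]
|BD| ∈ [25, 65]
|AD| ∈ [20, 70]

|AD| ∈ [20, 70]  (≈ [20.0000, 70.0000])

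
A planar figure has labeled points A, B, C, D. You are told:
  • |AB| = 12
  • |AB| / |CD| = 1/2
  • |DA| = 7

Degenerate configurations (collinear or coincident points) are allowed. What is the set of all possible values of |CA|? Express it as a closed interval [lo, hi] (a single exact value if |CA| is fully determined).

|CA| ∈ [17, 31]  (≈ [17.0000, 31.0000])

|AB| ∈ {12}
|AD| ∈ {7}
|CD| ∈ {24}
|BD| ∈ [5, 19]
|AC| ∈ [17, 31]
|BC| ∈ [5, 43]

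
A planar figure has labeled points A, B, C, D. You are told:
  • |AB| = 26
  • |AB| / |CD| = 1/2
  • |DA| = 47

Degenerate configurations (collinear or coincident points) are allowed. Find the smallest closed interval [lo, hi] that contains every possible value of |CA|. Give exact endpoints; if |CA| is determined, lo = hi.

|AB| ∈ {26}
|AD| ∈ {47}
|CD| ∈ {52}
|BD| ∈ [21, 73]
|AC| ∈ [5, 99]
|BC| ∈ [0, 125]

|CA| ∈ [5, 99]  (≈ [5.0000, 99.0000])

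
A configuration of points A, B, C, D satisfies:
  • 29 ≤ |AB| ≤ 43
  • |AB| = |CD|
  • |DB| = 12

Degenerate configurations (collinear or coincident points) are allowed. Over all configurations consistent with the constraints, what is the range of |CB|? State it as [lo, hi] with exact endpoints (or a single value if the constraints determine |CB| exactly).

|AB| ∈ [29, 43]
|BD| ∈ {12}
|CD| ∈ [29, 43]
|AD| ∈ [17, 55]
|BC| ∈ [17, 55]
|AC| ∈ [0, 98]

|CB| ∈ [17, 55]  (≈ [17.0000, 55.0000])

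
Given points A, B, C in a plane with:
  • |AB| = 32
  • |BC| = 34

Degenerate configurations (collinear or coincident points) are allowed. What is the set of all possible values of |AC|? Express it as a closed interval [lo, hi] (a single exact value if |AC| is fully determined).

|AB| ∈ {32}
|BC| ∈ {34}
|AC| ∈ [2, 66]

|AC| ∈ [2, 66]  (≈ [2.0000, 66.0000])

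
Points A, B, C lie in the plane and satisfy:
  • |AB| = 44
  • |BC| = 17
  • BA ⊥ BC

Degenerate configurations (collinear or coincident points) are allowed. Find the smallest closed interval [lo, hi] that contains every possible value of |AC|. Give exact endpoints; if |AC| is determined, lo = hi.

|AC| = 5·√(89)  (≈ 47.1699)

|AB| ∈ {44}
|BC| ∈ {17}
|AC| ∈ {5·√(89)}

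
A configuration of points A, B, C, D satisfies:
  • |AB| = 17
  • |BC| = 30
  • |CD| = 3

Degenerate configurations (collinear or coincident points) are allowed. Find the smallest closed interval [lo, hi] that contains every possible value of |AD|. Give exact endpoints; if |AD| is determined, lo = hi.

|AB| ∈ {17}
|BC| ∈ {30}
|CD| ∈ {3}
|AC| ∈ [13, 47]
|BD| ∈ [27, 33]
|AD| ∈ [10, 50]

|AD| ∈ [10, 50]  (≈ [10.0000, 50.0000])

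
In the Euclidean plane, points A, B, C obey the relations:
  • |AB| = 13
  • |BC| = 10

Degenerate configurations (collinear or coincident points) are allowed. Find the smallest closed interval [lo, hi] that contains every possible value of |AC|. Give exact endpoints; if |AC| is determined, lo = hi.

|AB| ∈ {13}
|BC| ∈ {10}
|AC| ∈ [3, 23]

|AC| ∈ [3, 23]  (≈ [3.0000, 23.0000])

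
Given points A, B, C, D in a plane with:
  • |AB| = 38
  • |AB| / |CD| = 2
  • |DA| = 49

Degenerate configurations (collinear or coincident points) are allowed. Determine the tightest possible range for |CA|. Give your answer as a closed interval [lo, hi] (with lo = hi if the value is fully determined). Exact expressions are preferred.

|CA| ∈ [30, 68]  (≈ [30.0000, 68.0000])

|AB| ∈ {38}
|AD| ∈ {49}
|CD| ∈ {19}
|BD| ∈ [11, 87]
|AC| ∈ [30, 68]
|BC| ∈ [0, 106]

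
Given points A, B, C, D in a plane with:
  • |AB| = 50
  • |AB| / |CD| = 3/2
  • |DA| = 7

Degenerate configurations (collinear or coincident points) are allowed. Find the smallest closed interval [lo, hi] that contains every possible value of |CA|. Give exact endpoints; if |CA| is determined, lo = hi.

|CA| ∈ [79/3, 121/3]  (≈ [26.3333, 40.3333])

|AB| ∈ {50}
|AD| ∈ {7}
|CD| ∈ {100/3}
|BD| ∈ [43, 57]
|AC| ∈ [79/3, 121/3]
|BC| ∈ [29/3, 271/3]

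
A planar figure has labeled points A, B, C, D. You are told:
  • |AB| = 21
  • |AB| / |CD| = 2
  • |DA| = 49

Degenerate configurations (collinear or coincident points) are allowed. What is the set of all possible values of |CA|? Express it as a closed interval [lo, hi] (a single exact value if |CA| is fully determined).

|CA| ∈ [77/2, 119/2]  (≈ [38.5000, 59.5000])

|AB| ∈ {21}
|AD| ∈ {49}
|CD| ∈ {21/2}
|BD| ∈ [28, 70]
|AC| ∈ [77/2, 119/2]
|BC| ∈ [35/2, 161/2]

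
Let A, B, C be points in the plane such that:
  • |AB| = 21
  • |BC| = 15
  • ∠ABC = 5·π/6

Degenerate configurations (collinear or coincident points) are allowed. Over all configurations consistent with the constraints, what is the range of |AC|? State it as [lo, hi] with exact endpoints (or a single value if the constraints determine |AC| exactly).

|AB| ∈ {21}
|BC| ∈ {15}
|AC| ∈ {3·√(35·√(3) + 74)}

|AC| = 3·√(35·√(3) + 74)  (≈ 34.8080)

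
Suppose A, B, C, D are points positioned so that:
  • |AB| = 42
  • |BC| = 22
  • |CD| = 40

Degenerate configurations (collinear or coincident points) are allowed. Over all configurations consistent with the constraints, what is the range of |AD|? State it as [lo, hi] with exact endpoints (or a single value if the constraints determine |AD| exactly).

|AB| ∈ {42}
|BC| ∈ {22}
|CD| ∈ {40}
|AC| ∈ [20, 64]
|BD| ∈ [18, 62]
|AD| ∈ [0, 104]

|AD| ∈ [0, 104]  (≈ [0.0000, 104.0000])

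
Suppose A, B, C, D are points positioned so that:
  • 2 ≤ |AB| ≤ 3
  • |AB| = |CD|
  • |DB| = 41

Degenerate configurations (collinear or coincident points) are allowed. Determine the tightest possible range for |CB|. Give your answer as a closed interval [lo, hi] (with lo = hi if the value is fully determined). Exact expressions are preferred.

|CB| ∈ [38, 44]  (≈ [38.0000, 44.0000])

|AB| ∈ [2, 3]
|BD| ∈ {41}
|CD| ∈ [2, 3]
|AD| ∈ [38, 44]
|BC| ∈ [38, 44]
|AC| ∈ [35, 47]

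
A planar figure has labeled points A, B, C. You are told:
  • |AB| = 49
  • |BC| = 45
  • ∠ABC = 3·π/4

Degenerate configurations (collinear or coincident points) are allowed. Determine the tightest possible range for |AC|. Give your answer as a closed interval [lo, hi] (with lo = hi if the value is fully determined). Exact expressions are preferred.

|AB| ∈ {49}
|BC| ∈ {45}
|AC| ∈ {√(2205·√(2) + 4426)}

|AC| = √(2205·√(2) + 4426)  (≈ 86.8582)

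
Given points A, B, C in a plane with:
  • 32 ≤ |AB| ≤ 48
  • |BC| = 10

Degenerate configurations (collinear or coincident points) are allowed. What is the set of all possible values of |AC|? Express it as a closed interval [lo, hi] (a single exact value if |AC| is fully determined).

|AC| ∈ [22, 58]  (≈ [22.0000, 58.0000])

|AB| ∈ [32, 48]
|BC| ∈ {10}
|AC| ∈ [22, 58]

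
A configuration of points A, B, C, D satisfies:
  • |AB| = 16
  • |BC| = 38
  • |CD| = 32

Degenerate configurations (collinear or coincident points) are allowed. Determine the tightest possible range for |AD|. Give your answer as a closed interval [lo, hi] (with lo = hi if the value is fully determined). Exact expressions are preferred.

|AD| ∈ [0, 86]  (≈ [0.0000, 86.0000])

|AB| ∈ {16}
|BC| ∈ {38}
|CD| ∈ {32}
|AC| ∈ [22, 54]
|BD| ∈ [6, 70]
|AD| ∈ [0, 86]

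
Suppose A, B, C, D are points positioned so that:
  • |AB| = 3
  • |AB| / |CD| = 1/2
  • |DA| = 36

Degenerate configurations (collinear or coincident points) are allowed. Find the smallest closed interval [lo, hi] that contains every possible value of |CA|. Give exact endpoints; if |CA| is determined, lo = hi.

|CA| ∈ [30, 42]  (≈ [30.0000, 42.0000])

|AB| ∈ {3}
|AD| ∈ {36}
|CD| ∈ {6}
|BD| ∈ [33, 39]
|AC| ∈ [30, 42]
|BC| ∈ [27, 45]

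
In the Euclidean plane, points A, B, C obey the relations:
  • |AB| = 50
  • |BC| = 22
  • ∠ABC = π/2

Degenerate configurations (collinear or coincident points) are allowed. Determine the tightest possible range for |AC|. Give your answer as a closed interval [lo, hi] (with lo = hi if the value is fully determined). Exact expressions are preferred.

|AC| = 2·√(746)  (≈ 54.6260)

|AB| ∈ {50}
|BC| ∈ {22}
|AC| ∈ {2·√(746)}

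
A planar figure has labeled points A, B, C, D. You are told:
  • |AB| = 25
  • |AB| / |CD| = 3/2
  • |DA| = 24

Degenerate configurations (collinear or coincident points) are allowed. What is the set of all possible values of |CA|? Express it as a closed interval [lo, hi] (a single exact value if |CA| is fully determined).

|AB| ∈ {25}
|AD| ∈ {24}
|CD| ∈ {50/3}
|BD| ∈ [1, 49]
|AC| ∈ [22/3, 122/3]
|BC| ∈ [0, 197/3]

|CA| ∈ [22/3, 122/3]  (≈ [7.3333, 40.6667])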